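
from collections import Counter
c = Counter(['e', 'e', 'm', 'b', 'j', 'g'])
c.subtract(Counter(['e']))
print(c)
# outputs Counter({'e': 1, 'm': 1, 'b': 1, 'j': 1, 'g': 1})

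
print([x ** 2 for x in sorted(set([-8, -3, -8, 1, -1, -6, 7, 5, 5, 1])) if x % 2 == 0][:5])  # [64, 36]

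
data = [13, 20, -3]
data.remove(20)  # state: [13, -3]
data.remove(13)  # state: [-3]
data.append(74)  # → [-3, 74]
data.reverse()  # [74, -3]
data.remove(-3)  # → [74]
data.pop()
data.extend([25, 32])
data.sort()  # [25, 32]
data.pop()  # 32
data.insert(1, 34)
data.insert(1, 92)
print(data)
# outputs [25, 92, 34]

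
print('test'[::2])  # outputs ts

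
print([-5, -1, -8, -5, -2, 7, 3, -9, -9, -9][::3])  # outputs [-5, -5, 3, -9]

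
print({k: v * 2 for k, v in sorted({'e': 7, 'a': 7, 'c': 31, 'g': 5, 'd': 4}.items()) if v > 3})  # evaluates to {'a': 14, 'c': 62, 'd': 8, 'e': 14, 'g': 10}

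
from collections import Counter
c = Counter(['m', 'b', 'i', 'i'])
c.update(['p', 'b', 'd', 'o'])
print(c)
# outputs Counter({'b': 2, 'i': 2, 'm': 1, 'p': 1, 'd': 1, 'o': 1})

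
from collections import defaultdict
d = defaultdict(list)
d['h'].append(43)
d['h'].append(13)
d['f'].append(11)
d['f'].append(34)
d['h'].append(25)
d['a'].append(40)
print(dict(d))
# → {'h': [43, 13, 25], 'f': [11, 34], 'a': [40]}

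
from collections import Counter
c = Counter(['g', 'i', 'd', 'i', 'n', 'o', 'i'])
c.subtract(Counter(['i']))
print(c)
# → Counter({'i': 2, 'g': 1, 'd': 1, 'n': 1, 'o': 1})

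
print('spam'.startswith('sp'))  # True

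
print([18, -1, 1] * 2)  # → [18, -1, 1, 18, -1, 1]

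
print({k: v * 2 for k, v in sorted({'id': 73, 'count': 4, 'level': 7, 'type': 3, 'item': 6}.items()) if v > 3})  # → {'count': 8, 'id': 146, 'item': 12, 'level': 14}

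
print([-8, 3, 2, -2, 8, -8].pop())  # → -8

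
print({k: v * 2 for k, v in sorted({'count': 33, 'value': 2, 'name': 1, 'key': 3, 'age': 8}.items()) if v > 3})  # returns {'age': 16, 'count': 66}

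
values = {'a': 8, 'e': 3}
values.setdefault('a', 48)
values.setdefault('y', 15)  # 15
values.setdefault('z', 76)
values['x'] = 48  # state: {'a': 8, 'e': 3, 'y': 15, 'z': 76, 'x': 48}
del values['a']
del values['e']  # {'y': 15, 'z': 76, 'x': 48}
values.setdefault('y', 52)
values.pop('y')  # 15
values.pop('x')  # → 48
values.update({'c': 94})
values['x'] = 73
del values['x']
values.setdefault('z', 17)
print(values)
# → {'z': 76, 'c': 94}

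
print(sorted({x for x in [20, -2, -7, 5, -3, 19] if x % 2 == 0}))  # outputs [-2, 20]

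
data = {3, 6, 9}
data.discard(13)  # {3, 6, 9}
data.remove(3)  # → {6, 9}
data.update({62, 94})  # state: {6, 9, 62, 94}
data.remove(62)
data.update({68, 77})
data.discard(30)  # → {6, 9, 68, 77, 94}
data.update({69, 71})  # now {6, 9, 68, 69, 71, 77, 94}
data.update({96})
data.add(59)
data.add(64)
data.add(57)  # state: {6, 9, 57, 59, 64, 68, 69, 71, 77, 94, 96}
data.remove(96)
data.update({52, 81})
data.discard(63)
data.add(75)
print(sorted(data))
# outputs [6, 9, 52, 57, 59, 64, 68, 69, 71, 75, 77, 81, 94]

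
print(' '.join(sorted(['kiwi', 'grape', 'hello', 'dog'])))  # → dog grape hello kiwi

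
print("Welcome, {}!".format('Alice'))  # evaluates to Welcome, Alice!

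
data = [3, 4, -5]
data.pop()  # -5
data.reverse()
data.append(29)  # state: [4, 3, 29]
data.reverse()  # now [29, 3, 4]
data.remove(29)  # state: [3, 4]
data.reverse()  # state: [4, 3]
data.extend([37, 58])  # [4, 3, 37, 58]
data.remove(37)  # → [4, 3, 58]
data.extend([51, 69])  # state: [4, 3, 58, 51, 69]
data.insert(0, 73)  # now [73, 4, 3, 58, 51, 69]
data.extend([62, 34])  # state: [73, 4, 3, 58, 51, 69, 62, 34]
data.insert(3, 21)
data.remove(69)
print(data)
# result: [73, 4, 3, 21, 58, 51, 62, 34]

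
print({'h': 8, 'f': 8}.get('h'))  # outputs 8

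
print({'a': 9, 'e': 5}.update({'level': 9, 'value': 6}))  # None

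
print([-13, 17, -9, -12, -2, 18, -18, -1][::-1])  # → [-1, -18, 18, -2, -12, -9, 17, -13]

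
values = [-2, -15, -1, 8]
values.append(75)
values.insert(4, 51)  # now [-2, -15, -1, 8, 51, 75]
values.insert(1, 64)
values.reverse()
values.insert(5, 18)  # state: [75, 51, 8, -1, -15, 18, 64, -2]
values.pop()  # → -2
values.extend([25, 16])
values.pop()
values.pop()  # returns 25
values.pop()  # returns 64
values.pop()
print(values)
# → [75, 51, 8, -1, -15]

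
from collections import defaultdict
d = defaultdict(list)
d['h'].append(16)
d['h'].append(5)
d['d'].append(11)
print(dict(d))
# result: {'h': [16, 5], 'd': [11]}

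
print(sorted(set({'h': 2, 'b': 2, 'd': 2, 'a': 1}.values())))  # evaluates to [1, 2]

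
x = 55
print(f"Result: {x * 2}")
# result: Result: 110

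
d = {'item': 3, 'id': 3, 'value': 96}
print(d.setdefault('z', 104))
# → 104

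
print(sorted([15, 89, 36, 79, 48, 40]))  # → [15, 36, 40, 48, 79, 89]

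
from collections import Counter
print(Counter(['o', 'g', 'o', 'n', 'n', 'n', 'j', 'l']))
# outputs Counter({'n': 3, 'o': 2, 'g': 1, 'j': 1, 'l': 1})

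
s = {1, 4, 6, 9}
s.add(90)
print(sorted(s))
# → [1, 4, 6, 9, 90]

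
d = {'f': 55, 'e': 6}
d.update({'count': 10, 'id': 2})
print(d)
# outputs {'f': 55, 'e': 6, 'count': 10, 'id': 2}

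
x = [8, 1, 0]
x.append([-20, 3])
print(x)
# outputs [8, 1, 0, [-20, 3]]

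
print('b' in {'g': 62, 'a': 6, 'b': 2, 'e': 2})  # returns True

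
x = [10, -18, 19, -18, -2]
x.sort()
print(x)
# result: [-18, -18, -2, 10, 19]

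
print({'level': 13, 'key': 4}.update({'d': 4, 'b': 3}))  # None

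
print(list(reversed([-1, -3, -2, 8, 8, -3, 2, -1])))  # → [-1, 2, -3, 8, 8, -2, -3, -1]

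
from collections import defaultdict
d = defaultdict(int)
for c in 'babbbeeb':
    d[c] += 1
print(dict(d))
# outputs {'b': 5, 'a': 1, 'e': 2}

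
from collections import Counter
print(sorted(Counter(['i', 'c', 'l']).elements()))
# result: ['c', 'i', 'l']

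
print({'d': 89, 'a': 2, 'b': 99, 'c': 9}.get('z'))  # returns None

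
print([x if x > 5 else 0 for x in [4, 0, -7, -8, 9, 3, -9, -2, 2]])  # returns [0, 0, 0, 0, 9, 0, 0, 0, 0]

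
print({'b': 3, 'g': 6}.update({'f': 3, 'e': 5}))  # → None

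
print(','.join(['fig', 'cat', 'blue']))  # fig,cat,blue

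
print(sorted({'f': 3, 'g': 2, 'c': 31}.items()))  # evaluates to [('c', 31), ('f', 3), ('g', 2)]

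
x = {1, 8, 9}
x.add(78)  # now {1, 8, 9, 78}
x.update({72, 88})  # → {1, 8, 9, 72, 78, 88}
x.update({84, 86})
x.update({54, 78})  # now {1, 8, 9, 54, 72, 78, 84, 86, 88}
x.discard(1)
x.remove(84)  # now {8, 9, 54, 72, 78, 86, 88}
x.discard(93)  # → {8, 9, 54, 72, 78, 86, 88}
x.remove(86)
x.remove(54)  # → {8, 9, 72, 78, 88}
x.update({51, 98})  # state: {8, 9, 51, 72, 78, 88, 98}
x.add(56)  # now {8, 9, 51, 56, 72, 78, 88, 98}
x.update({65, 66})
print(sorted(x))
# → [8, 9, 51, 56, 65, 66, 72, 78, 88, 98]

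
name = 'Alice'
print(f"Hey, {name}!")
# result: Hey, Alice!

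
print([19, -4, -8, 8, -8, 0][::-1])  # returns [0, -8, 8, -8, -4, 19]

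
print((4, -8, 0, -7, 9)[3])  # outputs -7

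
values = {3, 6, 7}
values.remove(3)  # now {6, 7}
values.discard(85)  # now {6, 7}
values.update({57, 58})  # {6, 7, 57, 58}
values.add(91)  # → {6, 7, 57, 58, 91}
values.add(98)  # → {6, 7, 57, 58, 91, 98}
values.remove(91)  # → {6, 7, 57, 58, 98}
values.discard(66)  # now {6, 7, 57, 58, 98}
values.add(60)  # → {6, 7, 57, 58, 60, 98}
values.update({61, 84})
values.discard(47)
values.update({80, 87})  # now {6, 7, 57, 58, 60, 61, 80, 84, 87, 98}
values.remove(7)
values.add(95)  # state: {6, 57, 58, 60, 61, 80, 84, 87, 95, 98}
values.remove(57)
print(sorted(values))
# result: [6, 58, 60, 61, 80, 84, 87, 95, 98]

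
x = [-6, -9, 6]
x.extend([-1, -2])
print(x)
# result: [-6, -9, 6, -1, -2]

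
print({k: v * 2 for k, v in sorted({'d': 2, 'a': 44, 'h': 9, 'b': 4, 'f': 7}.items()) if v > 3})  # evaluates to {'a': 88, 'b': 8, 'f': 14, 'h': 18}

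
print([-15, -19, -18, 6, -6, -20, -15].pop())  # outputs -15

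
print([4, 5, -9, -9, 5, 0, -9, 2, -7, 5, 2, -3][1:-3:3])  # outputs [5, 5, 2]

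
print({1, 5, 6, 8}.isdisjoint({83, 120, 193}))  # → True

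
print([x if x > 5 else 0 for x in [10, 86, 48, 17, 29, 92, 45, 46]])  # [10, 86, 48, 17, 29, 92, 45, 46]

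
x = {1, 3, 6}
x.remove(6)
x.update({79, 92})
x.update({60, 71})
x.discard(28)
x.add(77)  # {1, 3, 60, 71, 77, 79, 92}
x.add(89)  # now {1, 3, 60, 71, 77, 79, 89, 92}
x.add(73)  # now {1, 3, 60, 71, 73, 77, 79, 89, 92}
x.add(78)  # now {1, 3, 60, 71, 73, 77, 78, 79, 89, 92}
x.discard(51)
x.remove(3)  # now {1, 60, 71, 73, 77, 78, 79, 89, 92}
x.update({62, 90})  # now {1, 60, 62, 71, 73, 77, 78, 79, 89, 90, 92}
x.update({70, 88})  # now {1, 60, 62, 70, 71, 73, 77, 78, 79, 88, 89, 90, 92}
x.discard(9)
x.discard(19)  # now {1, 60, 62, 70, 71, 73, 77, 78, 79, 88, 89, 90, 92}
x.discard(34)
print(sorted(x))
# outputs [1, 60, 62, 70, 71, 73, 77, 78, 79, 88, 89, 90, 92]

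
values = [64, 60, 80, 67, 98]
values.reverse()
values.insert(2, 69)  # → [98, 67, 69, 80, 60, 64]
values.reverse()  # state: [64, 60, 80, 69, 67, 98]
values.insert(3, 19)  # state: [64, 60, 80, 19, 69, 67, 98]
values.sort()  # [19, 60, 64, 67, 69, 80, 98]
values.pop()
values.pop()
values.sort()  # [19, 60, 64, 67, 69]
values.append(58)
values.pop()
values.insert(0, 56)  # [56, 19, 60, 64, 67, 69]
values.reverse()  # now [69, 67, 64, 60, 19, 56]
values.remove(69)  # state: [67, 64, 60, 19, 56]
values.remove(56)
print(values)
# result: [67, 64, 60, 19]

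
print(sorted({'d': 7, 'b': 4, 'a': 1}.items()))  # [('a', 1), ('b', 4), ('d', 7)]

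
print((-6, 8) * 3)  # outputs (-6, 8, -6, 8, -6, 8)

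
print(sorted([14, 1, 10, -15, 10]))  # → [-15, 1, 10, 10, 14]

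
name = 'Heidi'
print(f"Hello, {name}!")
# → Hello, Heidi!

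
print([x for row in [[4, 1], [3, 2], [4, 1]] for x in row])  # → [4, 1, 3, 2, 4, 1]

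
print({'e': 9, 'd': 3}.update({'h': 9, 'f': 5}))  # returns None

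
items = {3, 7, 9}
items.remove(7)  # {3, 9}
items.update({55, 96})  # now {3, 9, 55, 96}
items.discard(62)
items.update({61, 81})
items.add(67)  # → {3, 9, 55, 61, 67, 81, 96}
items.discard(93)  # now {3, 9, 55, 61, 67, 81, 96}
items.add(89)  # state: {3, 9, 55, 61, 67, 81, 89, 96}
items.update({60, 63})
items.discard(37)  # {3, 9, 55, 60, 61, 63, 67, 81, 89, 96}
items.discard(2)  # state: {3, 9, 55, 60, 61, 63, 67, 81, 89, 96}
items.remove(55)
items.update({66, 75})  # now {3, 9, 60, 61, 63, 66, 67, 75, 81, 89, 96}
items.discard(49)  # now {3, 9, 60, 61, 63, 66, 67, 75, 81, 89, 96}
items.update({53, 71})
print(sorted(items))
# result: [3, 9, 53, 60, 61, 63, 66, 67, 71, 75, 81, 89, 96]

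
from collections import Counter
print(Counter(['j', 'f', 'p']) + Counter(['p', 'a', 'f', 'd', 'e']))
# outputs Counter({'f': 2, 'p': 2, 'j': 1, 'a': 1, 'd': 1, 'e': 1})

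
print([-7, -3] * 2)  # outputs [-7, -3, -7, -3]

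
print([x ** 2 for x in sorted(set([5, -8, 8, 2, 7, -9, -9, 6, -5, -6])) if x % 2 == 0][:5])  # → [64, 36, 4, 36, 64]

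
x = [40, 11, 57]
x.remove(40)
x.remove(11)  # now [57]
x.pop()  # 57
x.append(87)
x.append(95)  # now [87, 95]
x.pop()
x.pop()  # 87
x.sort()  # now []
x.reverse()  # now []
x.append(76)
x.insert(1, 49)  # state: [76, 49]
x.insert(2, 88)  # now [76, 49, 88]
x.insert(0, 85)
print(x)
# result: [85, 76, 49, 88]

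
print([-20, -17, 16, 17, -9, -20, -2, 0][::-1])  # [0, -2, -20, -9, 17, 16, -17, -20]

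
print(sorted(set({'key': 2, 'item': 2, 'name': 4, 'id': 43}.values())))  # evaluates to [2, 4, 43]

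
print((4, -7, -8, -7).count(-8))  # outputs 1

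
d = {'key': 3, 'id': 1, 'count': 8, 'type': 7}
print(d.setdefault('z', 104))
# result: 104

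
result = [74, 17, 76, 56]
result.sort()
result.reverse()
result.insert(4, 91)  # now [76, 74, 56, 17, 91]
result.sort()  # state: [17, 56, 74, 76, 91]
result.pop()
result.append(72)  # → [17, 56, 74, 76, 72]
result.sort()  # [17, 56, 72, 74, 76]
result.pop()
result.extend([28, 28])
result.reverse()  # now [28, 28, 74, 72, 56, 17]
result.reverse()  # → [17, 56, 72, 74, 28, 28]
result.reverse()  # [28, 28, 74, 72, 56, 17]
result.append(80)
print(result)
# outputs [28, 28, 74, 72, 56, 17, 80]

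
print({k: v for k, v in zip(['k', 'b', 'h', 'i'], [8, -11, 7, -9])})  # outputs {'k': 8, 'b': -11, 'h': 7, 'i': -9}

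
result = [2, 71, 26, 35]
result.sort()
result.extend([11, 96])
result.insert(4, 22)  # [2, 26, 35, 71, 22, 11, 96]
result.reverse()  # [96, 11, 22, 71, 35, 26, 2]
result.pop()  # 2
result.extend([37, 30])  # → [96, 11, 22, 71, 35, 26, 37, 30]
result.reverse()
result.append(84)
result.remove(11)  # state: [30, 37, 26, 35, 71, 22, 96, 84]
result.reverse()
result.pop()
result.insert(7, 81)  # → [84, 96, 22, 71, 35, 26, 37, 81]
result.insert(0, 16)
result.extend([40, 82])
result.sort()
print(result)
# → [16, 22, 26, 35, 37, 40, 71, 81, 82, 84, 96]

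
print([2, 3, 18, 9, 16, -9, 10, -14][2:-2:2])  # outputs [18, 16]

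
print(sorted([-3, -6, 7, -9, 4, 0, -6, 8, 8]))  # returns [-9, -6, -6, -3, 0, 4, 7, 8, 8]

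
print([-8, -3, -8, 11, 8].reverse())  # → None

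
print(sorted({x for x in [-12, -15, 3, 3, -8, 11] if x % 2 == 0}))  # [-12, -8]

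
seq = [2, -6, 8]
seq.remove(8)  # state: [2, -6]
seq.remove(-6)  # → [2]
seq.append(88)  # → [2, 88]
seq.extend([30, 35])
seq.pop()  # 35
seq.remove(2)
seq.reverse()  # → [30, 88]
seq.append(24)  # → [30, 88, 24]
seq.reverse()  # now [24, 88, 30]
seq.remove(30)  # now [24, 88]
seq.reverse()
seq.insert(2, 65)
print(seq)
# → [88, 24, 65]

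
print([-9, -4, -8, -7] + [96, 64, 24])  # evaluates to [-9, -4, -8, -7, 96, 64, 24]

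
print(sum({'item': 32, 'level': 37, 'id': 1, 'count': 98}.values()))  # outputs 168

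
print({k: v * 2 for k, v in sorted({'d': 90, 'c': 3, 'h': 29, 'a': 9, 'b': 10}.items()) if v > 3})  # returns {'a': 18, 'b': 20, 'd': 180, 'h': 58}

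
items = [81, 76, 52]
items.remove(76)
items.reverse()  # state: [52, 81]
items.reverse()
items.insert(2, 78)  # [81, 52, 78]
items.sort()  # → [52, 78, 81]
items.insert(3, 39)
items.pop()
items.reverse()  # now [81, 78, 52]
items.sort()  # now [52, 78, 81]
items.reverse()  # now [81, 78, 52]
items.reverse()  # [52, 78, 81]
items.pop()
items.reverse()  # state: [78, 52]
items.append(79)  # [78, 52, 79]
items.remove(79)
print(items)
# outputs [78, 52]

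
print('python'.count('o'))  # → 1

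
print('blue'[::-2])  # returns el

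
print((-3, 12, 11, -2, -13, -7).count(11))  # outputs 1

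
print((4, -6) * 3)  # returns (4, -6, 4, -6, 4, -6)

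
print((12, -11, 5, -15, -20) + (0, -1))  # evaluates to (12, -11, 5, -15, -20, 0, -1)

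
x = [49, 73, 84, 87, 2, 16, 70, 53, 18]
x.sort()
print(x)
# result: [2, 16, 18, 49, 53, 70, 73, 84, 87]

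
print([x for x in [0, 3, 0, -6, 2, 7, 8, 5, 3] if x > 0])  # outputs [3, 2, 7, 8, 5, 3]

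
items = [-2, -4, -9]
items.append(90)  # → [-2, -4, -9, 90]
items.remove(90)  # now [-2, -4, -9]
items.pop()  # -9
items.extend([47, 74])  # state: [-2, -4, 47, 74]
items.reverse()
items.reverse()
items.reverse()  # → [74, 47, -4, -2]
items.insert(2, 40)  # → [74, 47, 40, -4, -2]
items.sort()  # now [-4, -2, 40, 47, 74]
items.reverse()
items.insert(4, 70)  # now [74, 47, 40, -2, 70, -4]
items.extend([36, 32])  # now [74, 47, 40, -2, 70, -4, 36, 32]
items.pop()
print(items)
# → [74, 47, 40, -2, 70, -4, 36]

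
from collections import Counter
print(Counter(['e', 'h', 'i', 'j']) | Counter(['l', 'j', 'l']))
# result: Counter({'l': 2, 'e': 1, 'h': 1, 'i': 1, 'j': 1})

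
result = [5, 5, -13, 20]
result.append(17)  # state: [5, 5, -13, 20, 17]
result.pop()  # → 17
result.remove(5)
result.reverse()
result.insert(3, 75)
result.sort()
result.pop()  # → 75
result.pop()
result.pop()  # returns 5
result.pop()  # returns -13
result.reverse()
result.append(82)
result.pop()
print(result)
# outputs []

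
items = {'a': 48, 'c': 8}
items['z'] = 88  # {'a': 48, 'c': 8, 'z': 88}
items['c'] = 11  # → {'a': 48, 'c': 11, 'z': 88}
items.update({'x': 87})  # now {'a': 48, 'c': 11, 'z': 88, 'x': 87}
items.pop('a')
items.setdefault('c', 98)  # 11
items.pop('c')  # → 11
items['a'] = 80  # {'z': 88, 'x': 87, 'a': 80}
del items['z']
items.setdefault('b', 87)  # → 87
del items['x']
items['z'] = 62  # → {'a': 80, 'b': 87, 'z': 62}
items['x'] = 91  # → {'a': 80, 'b': 87, 'z': 62, 'x': 91}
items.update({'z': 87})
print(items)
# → {'a': 80, 'b': 87, 'z': 87, 'x': 91}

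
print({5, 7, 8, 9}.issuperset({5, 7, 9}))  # True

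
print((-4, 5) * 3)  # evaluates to (-4, 5, -4, 5, -4, 5)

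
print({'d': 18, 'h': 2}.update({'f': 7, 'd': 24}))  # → None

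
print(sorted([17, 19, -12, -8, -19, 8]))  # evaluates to [-19, -12, -8, 8, 17, 19]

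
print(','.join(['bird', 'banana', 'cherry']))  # bird,banana,cherry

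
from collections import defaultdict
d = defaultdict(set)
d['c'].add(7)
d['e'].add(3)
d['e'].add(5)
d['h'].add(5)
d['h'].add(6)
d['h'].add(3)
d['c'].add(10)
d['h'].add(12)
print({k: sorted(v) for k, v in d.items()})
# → {'c': [7, 10], 'e': [3, 5], 'h': [3, 5, 6, 12]}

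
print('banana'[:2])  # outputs ba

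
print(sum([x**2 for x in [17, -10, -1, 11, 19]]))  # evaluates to 872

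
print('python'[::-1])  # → nohtyp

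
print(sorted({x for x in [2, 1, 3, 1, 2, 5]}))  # [1, 2, 3, 5]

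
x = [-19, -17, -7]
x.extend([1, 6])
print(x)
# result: [-19, -17, -7, 1, 6]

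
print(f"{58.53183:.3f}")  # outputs 58.532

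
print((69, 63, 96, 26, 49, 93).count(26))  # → 1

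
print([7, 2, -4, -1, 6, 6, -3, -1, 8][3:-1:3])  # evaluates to [-1, -3]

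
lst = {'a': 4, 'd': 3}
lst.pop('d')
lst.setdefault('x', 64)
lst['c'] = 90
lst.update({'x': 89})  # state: {'a': 4, 'x': 89, 'c': 90}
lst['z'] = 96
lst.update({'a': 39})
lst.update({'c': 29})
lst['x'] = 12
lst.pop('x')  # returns 12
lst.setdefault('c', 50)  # 29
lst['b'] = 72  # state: {'a': 39, 'c': 29, 'z': 96, 'b': 72}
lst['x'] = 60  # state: {'a': 39, 'c': 29, 'z': 96, 'b': 72, 'x': 60}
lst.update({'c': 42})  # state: {'a': 39, 'c': 42, 'z': 96, 'b': 72, 'x': 60}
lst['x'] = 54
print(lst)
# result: {'a': 39, 'c': 42, 'z': 96, 'b': 72, 'x': 54}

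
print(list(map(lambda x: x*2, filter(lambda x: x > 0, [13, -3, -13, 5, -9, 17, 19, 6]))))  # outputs [26, 10, 34, 38, 12]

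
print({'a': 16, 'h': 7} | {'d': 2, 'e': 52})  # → {'a': 16, 'h': 7, 'd': 2, 'e': 52}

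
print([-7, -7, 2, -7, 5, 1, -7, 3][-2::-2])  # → [-7, 5, 2, -7]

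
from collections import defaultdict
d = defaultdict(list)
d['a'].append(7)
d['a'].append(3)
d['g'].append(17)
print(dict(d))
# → {'a': [7, 3], 'g': [17]}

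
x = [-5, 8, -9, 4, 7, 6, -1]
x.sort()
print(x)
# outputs [-9, -5, -1, 4, 6, 7, 8]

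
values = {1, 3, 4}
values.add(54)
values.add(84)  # {1, 3, 4, 54, 84}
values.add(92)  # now {1, 3, 4, 54, 84, 92}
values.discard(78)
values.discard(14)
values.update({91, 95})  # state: {1, 3, 4, 54, 84, 91, 92, 95}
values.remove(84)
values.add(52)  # {1, 3, 4, 52, 54, 91, 92, 95}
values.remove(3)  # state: {1, 4, 52, 54, 91, 92, 95}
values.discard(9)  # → {1, 4, 52, 54, 91, 92, 95}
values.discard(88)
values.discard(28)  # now {1, 4, 52, 54, 91, 92, 95}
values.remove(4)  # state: {1, 52, 54, 91, 92, 95}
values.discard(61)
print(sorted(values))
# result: [1, 52, 54, 91, 92, 95]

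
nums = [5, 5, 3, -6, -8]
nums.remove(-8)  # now [5, 5, 3, -6]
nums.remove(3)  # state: [5, 5, -6]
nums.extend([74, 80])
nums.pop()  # 80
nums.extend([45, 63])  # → [5, 5, -6, 74, 45, 63]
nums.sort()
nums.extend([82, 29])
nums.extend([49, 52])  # [-6, 5, 5, 45, 63, 74, 82, 29, 49, 52]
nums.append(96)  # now [-6, 5, 5, 45, 63, 74, 82, 29, 49, 52, 96]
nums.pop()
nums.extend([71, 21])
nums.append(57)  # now [-6, 5, 5, 45, 63, 74, 82, 29, 49, 52, 71, 21, 57]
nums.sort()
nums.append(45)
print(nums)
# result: [-6, 5, 5, 21, 29, 45, 49, 52, 57, 63, 71, 74, 82, 45]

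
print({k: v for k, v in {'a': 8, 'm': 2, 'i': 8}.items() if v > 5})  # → {'a': 8, 'i': 8}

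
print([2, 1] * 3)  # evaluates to [2, 1, 2, 1, 2, 1]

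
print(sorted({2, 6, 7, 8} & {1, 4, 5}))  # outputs []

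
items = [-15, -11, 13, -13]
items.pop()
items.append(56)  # [-15, -11, 13, 56]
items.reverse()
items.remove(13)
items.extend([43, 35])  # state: [56, -11, -15, 43, 35]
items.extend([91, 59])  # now [56, -11, -15, 43, 35, 91, 59]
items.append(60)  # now [56, -11, -15, 43, 35, 91, 59, 60]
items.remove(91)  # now [56, -11, -15, 43, 35, 59, 60]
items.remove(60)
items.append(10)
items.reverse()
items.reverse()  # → [56, -11, -15, 43, 35, 59, 10]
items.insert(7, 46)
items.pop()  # 46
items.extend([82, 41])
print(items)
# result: [56, -11, -15, 43, 35, 59, 10, 82, 41]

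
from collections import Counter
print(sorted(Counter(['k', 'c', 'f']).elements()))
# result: ['c', 'f', 'k']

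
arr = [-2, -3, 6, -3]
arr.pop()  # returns -3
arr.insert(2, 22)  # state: [-2, -3, 22, 6]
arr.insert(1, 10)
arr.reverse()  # [6, 22, -3, 10, -2]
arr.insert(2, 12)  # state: [6, 22, 12, -3, 10, -2]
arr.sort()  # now [-3, -2, 6, 10, 12, 22]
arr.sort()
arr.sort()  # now [-3, -2, 6, 10, 12, 22]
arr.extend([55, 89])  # [-3, -2, 6, 10, 12, 22, 55, 89]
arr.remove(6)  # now [-3, -2, 10, 12, 22, 55, 89]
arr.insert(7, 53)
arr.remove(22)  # [-3, -2, 10, 12, 55, 89, 53]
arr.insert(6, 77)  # [-3, -2, 10, 12, 55, 89, 77, 53]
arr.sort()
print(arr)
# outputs [-3, -2, 10, 12, 53, 55, 77, 89]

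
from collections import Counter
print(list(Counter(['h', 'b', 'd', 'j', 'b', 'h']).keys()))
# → ['h', 'b', 'd', 'j']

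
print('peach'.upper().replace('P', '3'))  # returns 3EACH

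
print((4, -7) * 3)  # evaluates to (4, -7, 4, -7, 4, -7)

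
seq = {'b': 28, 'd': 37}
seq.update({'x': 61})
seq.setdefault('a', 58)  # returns 58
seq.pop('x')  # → 61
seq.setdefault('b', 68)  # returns 28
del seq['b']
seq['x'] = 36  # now {'d': 37, 'a': 58, 'x': 36}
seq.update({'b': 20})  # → {'d': 37, 'a': 58, 'x': 36, 'b': 20}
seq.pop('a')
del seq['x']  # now {'d': 37, 'b': 20}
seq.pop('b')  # 20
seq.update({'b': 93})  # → {'d': 37, 'b': 93}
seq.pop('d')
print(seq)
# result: {'b': 93}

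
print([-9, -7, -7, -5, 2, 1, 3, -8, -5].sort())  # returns None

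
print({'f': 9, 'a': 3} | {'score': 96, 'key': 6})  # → {'f': 9, 'a': 3, 'score': 96, 'key': 6}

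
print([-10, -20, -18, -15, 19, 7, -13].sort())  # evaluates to None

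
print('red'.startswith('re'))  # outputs True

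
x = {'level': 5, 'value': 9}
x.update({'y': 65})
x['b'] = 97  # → {'level': 5, 'value': 9, 'y': 65, 'b': 97}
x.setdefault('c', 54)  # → 54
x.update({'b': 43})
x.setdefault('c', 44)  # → 54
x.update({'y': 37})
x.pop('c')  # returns 54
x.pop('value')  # 9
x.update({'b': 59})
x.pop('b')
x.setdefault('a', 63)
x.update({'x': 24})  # {'level': 5, 'y': 37, 'a': 63, 'x': 24}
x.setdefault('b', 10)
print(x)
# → {'level': 5, 'y': 37, 'a': 63, 'x': 24, 'b': 10}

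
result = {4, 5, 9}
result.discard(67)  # {4, 5, 9}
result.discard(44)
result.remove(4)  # {5, 9}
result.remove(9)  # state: {5}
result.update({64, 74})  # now {5, 64, 74}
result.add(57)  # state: {5, 57, 64, 74}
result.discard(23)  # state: {5, 57, 64, 74}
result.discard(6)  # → {5, 57, 64, 74}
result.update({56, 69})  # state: {5, 56, 57, 64, 69, 74}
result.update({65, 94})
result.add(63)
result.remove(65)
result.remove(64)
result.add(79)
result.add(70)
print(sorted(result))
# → [5, 56, 57, 63, 69, 70, 74, 79, 94]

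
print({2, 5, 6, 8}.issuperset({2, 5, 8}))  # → True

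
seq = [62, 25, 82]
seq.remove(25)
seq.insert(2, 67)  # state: [62, 82, 67]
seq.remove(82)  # [62, 67]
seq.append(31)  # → [62, 67, 31]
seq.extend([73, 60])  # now [62, 67, 31, 73, 60]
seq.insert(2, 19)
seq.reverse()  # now [60, 73, 31, 19, 67, 62]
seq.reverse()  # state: [62, 67, 19, 31, 73, 60]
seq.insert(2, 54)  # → [62, 67, 54, 19, 31, 73, 60]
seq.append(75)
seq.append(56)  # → [62, 67, 54, 19, 31, 73, 60, 75, 56]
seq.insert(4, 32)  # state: [62, 67, 54, 19, 32, 31, 73, 60, 75, 56]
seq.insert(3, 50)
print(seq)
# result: [62, 67, 54, 50, 19, 32, 31, 73, 60, 75, 56]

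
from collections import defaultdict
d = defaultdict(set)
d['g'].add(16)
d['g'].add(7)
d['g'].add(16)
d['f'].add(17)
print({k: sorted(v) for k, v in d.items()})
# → {'g': [7, 16], 'f': [17]}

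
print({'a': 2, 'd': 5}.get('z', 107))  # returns 107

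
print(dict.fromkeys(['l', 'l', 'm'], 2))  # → {'l': 2, 'm': 2}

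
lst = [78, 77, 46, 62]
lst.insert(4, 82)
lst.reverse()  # [82, 62, 46, 77, 78]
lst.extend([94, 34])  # [82, 62, 46, 77, 78, 94, 34]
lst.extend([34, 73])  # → [82, 62, 46, 77, 78, 94, 34, 34, 73]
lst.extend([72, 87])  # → [82, 62, 46, 77, 78, 94, 34, 34, 73, 72, 87]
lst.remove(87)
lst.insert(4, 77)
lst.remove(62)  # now [82, 46, 77, 77, 78, 94, 34, 34, 73, 72]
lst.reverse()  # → [72, 73, 34, 34, 94, 78, 77, 77, 46, 82]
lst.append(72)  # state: [72, 73, 34, 34, 94, 78, 77, 77, 46, 82, 72]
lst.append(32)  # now [72, 73, 34, 34, 94, 78, 77, 77, 46, 82, 72, 32]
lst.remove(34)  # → [72, 73, 34, 94, 78, 77, 77, 46, 82, 72, 32]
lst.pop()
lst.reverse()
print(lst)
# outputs [72, 82, 46, 77, 77, 78, 94, 34, 73, 72]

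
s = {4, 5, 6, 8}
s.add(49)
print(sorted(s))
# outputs [4, 5, 6, 8, 49]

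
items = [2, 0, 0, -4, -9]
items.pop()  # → -9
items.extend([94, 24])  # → [2, 0, 0, -4, 94, 24]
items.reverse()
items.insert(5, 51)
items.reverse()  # [2, 51, 0, 0, -4, 94, 24]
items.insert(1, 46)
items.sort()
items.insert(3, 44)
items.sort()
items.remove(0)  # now [-4, 0, 2, 24, 44, 46, 51, 94]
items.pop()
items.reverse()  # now [51, 46, 44, 24, 2, 0, -4]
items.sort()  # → [-4, 0, 2, 24, 44, 46, 51]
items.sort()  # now [-4, 0, 2, 24, 44, 46, 51]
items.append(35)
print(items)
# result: [-4, 0, 2, 24, 44, 46, 51, 35]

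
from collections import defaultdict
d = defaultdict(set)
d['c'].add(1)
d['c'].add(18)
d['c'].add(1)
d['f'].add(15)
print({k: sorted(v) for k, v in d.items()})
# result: {'c': [1, 18], 'f': [15]}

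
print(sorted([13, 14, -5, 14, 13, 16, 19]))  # [-5, 13, 13, 14, 14, 16, 19]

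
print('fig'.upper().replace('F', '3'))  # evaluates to 3IG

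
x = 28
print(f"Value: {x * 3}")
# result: Value: 84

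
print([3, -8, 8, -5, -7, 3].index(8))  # 2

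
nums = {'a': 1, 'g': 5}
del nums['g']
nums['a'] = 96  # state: {'a': 96}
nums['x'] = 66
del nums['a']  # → {'x': 66}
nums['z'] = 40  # {'x': 66, 'z': 40}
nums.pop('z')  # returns 40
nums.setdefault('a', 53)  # 53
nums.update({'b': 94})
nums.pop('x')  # 66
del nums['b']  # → {'a': 53}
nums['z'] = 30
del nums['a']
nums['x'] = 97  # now {'z': 30, 'x': 97}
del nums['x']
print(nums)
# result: {'z': 30}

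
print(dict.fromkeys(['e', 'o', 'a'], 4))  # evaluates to {'e': 4, 'o': 4, 'a': 4}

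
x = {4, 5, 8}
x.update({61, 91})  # {4, 5, 8, 61, 91}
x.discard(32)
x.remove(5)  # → {4, 8, 61, 91}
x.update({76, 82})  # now {4, 8, 61, 76, 82, 91}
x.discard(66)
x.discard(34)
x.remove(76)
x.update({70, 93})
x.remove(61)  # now {4, 8, 70, 82, 91, 93}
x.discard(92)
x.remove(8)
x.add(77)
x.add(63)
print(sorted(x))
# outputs [4, 63, 70, 77, 82, 91, 93]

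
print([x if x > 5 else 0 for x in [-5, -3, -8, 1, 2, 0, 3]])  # [0, 0, 0, 0, 0, 0, 0]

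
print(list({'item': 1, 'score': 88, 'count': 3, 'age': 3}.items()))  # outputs [('item', 1), ('score', 88), ('count', 3), ('age', 3)]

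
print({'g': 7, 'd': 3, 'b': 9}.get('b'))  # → 9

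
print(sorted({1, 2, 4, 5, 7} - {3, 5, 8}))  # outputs [1, 2, 4, 7]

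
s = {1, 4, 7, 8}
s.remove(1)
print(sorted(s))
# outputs [4, 7, 8]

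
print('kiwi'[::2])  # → kw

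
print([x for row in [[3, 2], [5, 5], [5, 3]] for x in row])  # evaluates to [3, 2, 5, 5, 5, 3]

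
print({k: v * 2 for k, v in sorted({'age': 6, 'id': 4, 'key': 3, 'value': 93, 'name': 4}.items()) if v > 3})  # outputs {'age': 12, 'id': 8, 'name': 8, 'value': 186}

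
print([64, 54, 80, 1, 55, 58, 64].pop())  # 64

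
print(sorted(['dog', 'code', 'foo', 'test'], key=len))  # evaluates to ['dog', 'foo', 'code', 'test']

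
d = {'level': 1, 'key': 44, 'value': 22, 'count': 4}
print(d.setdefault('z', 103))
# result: 103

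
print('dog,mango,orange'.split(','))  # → ['dog', 'mango', 'orange']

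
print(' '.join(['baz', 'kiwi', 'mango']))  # baz kiwi mango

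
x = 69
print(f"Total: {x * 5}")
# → Total: 345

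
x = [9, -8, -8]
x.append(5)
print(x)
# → [9, -8, -8, 5]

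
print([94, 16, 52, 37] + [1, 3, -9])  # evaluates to [94, 16, 52, 37, 1, 3, -9]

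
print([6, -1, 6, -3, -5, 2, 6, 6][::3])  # [6, -3, 6]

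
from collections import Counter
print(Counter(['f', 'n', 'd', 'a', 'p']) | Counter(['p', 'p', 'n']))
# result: Counter({'p': 2, 'f': 1, 'n': 1, 'd': 1, 'a': 1})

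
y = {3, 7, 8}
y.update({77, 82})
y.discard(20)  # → {3, 7, 8, 77, 82}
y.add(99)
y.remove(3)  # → {7, 8, 77, 82, 99}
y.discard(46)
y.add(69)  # {7, 8, 69, 77, 82, 99}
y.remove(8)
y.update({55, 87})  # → {7, 55, 69, 77, 82, 87, 99}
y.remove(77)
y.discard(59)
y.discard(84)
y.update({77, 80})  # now {7, 55, 69, 77, 80, 82, 87, 99}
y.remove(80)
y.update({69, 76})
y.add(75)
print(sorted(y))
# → [7, 55, 69, 75, 76, 77, 82, 87, 99]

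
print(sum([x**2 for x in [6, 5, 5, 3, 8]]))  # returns 159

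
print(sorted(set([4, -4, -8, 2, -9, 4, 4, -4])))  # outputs [-9, -8, -4, 2, 4]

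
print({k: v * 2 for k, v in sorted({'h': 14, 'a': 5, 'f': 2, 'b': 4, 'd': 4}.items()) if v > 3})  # {'a': 10, 'b': 8, 'd': 8, 'h': 28}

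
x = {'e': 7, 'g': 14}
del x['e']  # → {'g': 14}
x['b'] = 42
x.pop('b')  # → 42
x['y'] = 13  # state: {'g': 14, 'y': 13}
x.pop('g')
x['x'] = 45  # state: {'y': 13, 'x': 45}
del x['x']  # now {'y': 13}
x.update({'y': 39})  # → {'y': 39}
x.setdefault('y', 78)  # 39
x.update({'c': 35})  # {'y': 39, 'c': 35}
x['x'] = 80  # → {'y': 39, 'c': 35, 'x': 80}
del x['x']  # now {'y': 39, 'c': 35}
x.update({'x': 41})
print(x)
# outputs {'y': 39, 'c': 35, 'x': 41}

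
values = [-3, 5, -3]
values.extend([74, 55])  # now [-3, 5, -3, 74, 55]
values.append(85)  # [-3, 5, -3, 74, 55, 85]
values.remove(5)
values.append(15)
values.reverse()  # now [15, 85, 55, 74, -3, -3]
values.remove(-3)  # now [15, 85, 55, 74, -3]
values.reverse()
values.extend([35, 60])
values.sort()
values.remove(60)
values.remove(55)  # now [-3, 15, 35, 74, 85]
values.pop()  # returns 85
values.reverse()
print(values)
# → [74, 35, 15, -3]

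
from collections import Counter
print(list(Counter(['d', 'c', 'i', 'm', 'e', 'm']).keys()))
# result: ['d', 'c', 'i', 'm', 'e']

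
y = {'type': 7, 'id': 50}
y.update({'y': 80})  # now {'type': 7, 'id': 50, 'y': 80}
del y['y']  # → {'type': 7, 'id': 50}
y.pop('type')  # 7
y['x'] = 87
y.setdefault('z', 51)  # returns 51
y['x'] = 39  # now {'id': 50, 'x': 39, 'z': 51}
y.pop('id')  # 50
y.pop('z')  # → 51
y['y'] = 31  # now {'x': 39, 'y': 31}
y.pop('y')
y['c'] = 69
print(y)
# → {'x': 39, 'c': 69}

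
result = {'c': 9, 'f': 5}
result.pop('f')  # 5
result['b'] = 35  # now {'c': 9, 'b': 35}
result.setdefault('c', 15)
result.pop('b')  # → 35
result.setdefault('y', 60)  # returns 60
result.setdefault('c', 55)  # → 9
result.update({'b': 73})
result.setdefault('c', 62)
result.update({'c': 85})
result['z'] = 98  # {'c': 85, 'y': 60, 'b': 73, 'z': 98}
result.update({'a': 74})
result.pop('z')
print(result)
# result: {'c': 85, 'y': 60, 'b': 73, 'a': 74}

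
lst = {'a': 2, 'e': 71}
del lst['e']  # {'a': 2}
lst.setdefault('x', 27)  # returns 27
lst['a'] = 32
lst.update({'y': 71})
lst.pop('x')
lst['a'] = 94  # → {'a': 94, 'y': 71}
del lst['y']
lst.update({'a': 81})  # {'a': 81}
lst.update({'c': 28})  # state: {'a': 81, 'c': 28}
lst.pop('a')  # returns 81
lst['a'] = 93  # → {'c': 28, 'a': 93}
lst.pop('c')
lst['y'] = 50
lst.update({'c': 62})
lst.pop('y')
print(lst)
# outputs {'a': 93, 'c': 62}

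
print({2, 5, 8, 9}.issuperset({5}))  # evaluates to True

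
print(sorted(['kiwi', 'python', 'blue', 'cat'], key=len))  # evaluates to ['cat', 'kiwi', 'blue', 'python']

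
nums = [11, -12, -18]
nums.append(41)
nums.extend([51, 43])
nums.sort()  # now [-18, -12, 11, 41, 43, 51]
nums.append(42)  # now [-18, -12, 11, 41, 43, 51, 42]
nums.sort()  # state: [-18, -12, 11, 41, 42, 43, 51]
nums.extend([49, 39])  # [-18, -12, 11, 41, 42, 43, 51, 49, 39]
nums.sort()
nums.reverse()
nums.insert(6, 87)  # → [51, 49, 43, 42, 41, 39, 87, 11, -12, -18]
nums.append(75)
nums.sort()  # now [-18, -12, 11, 39, 41, 42, 43, 49, 51, 75, 87]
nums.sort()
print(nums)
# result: [-18, -12, 11, 39, 41, 42, 43, 49, 51, 75, 87]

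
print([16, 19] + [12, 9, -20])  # [16, 19, 12, 9, -20]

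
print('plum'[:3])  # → plu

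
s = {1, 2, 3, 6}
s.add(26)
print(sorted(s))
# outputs [1, 2, 3, 6, 26]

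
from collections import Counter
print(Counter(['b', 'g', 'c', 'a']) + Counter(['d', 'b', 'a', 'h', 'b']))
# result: Counter({'b': 3, 'a': 2, 'g': 1, 'c': 1, 'd': 1, 'h': 1})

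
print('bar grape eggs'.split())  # ['bar', 'grape', 'eggs']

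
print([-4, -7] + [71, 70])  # [-4, -7, 71, 70]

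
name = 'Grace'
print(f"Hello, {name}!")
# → Hello, Grace!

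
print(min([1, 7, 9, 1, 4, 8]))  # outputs 1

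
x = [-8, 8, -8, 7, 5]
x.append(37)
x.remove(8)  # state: [-8, -8, 7, 5, 37]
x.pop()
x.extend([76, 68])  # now [-8, -8, 7, 5, 76, 68]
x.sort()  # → [-8, -8, 5, 7, 68, 76]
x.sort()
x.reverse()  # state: [76, 68, 7, 5, -8, -8]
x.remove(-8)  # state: [76, 68, 7, 5, -8]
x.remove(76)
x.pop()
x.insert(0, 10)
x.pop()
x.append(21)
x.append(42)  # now [10, 68, 7, 21, 42]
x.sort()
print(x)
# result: [7, 10, 21, 42, 68]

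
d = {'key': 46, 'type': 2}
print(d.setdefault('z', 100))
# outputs 100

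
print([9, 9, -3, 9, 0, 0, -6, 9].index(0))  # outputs 4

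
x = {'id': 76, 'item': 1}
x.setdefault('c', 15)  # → 15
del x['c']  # {'id': 76, 'item': 1}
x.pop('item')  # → 1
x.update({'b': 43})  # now {'id': 76, 'b': 43}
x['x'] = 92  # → {'id': 76, 'b': 43, 'x': 92}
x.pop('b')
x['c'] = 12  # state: {'id': 76, 'x': 92, 'c': 12}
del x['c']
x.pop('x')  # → 92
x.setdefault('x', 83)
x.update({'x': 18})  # {'id': 76, 'x': 18}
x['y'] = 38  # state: {'id': 76, 'x': 18, 'y': 38}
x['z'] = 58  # {'id': 76, 'x': 18, 'y': 38, 'z': 58}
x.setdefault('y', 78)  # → 38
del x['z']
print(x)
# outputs {'id': 76, 'x': 18, 'y': 38}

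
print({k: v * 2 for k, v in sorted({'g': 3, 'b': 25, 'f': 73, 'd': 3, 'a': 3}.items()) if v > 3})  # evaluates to {'b': 50, 'f': 146}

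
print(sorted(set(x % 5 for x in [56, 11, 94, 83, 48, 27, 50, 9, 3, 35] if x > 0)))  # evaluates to [0, 1, 2, 3, 4]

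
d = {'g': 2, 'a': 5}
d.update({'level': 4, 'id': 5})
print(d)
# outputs {'g': 2, 'a': 5, 'level': 4, 'id': 5}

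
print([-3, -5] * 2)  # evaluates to [-3, -5, -3, -5]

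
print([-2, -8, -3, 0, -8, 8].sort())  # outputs None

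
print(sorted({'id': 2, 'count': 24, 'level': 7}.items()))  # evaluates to [('count', 24), ('id', 2), ('level', 7)]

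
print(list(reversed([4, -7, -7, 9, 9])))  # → [9, 9, -7, -7, 4]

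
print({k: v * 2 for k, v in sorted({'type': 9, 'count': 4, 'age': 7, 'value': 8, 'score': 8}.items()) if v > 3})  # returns {'age': 14, 'count': 8, 'score': 16, 'type': 18, 'value': 16}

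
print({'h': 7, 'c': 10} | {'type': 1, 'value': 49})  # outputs {'h': 7, 'c': 10, 'type': 1, 'value': 49}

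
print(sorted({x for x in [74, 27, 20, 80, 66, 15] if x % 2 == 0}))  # [20, 66, 74, 80]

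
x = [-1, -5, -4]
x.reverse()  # [-4, -5, -1]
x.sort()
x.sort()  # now [-5, -4, -1]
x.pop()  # -1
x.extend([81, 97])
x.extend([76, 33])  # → [-5, -4, 81, 97, 76, 33]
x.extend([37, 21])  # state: [-5, -4, 81, 97, 76, 33, 37, 21]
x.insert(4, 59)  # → [-5, -4, 81, 97, 59, 76, 33, 37, 21]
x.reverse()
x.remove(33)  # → [21, 37, 76, 59, 97, 81, -4, -5]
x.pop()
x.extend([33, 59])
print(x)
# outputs [21, 37, 76, 59, 97, 81, -4, 33, 59]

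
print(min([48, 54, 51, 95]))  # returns 48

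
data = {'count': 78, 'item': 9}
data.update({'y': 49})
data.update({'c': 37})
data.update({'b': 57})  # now {'count': 78, 'item': 9, 'y': 49, 'c': 37, 'b': 57}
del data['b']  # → {'count': 78, 'item': 9, 'y': 49, 'c': 37}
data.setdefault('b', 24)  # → 24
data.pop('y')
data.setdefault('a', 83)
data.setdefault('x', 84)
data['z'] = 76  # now {'count': 78, 'item': 9, 'c': 37, 'b': 24, 'a': 83, 'x': 84, 'z': 76}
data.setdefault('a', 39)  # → 83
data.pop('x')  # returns 84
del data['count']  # {'item': 9, 'c': 37, 'b': 24, 'a': 83, 'z': 76}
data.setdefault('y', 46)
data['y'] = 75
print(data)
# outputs {'item': 9, 'c': 37, 'b': 24, 'a': 83, 'z': 76, 'y': 75}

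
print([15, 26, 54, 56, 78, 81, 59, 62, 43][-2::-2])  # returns [62, 81, 56, 26]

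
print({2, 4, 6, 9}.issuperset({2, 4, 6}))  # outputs True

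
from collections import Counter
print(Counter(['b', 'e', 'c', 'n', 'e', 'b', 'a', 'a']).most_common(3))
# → [('b', 2), ('e', 2), ('a', 2)]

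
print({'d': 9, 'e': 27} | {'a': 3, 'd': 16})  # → {'d': 16, 'e': 27, 'a': 3}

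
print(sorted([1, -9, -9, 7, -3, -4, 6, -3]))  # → [-9, -9, -4, -3, -3, 1, 6, 7]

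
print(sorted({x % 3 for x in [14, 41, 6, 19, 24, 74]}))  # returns [0, 1, 2]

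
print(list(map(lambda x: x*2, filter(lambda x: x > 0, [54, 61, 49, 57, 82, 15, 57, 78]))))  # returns [108, 122, 98, 114, 164, 30, 114, 156]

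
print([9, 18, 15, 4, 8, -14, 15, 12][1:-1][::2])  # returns [18, 4, -14]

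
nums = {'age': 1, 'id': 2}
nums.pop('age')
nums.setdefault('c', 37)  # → 37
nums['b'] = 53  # {'id': 2, 'c': 37, 'b': 53}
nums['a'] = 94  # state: {'id': 2, 'c': 37, 'b': 53, 'a': 94}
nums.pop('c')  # 37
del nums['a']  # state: {'id': 2, 'b': 53}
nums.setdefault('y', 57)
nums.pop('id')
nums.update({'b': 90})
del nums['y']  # {'b': 90}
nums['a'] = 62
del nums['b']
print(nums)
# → {'a': 62}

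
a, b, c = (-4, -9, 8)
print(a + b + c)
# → -5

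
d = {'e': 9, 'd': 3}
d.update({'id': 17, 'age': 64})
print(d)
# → {'e': 9, 'd': 3, 'id': 17, 'age': 64}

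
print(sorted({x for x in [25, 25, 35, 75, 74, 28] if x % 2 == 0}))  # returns [28, 74]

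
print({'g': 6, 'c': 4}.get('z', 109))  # 109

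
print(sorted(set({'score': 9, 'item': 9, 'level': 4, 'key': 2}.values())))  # [2, 4, 9]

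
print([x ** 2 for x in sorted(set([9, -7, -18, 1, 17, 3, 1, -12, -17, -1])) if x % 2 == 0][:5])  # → [324, 144]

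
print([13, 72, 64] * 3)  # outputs [13, 72, 64, 13, 72, 64, 13, 72, 64]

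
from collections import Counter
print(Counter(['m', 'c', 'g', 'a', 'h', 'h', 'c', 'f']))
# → Counter({'c': 2, 'h': 2, 'm': 1, 'g': 1, 'a': 1, 'f': 1})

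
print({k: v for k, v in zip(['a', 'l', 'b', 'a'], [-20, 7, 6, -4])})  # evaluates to {'a': -4, 'l': 7, 'b': 6}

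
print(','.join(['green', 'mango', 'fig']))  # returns green,mango,fig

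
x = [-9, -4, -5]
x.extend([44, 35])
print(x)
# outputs [-9, -4, -5, 44, 35]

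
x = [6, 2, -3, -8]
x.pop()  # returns -8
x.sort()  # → [-3, 2, 6]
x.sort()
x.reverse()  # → [6, 2, -3]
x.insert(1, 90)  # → [6, 90, 2, -3]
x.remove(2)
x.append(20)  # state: [6, 90, -3, 20]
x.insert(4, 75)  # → [6, 90, -3, 20, 75]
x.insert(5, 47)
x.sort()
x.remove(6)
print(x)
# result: [-3, 20, 47, 75, 90]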